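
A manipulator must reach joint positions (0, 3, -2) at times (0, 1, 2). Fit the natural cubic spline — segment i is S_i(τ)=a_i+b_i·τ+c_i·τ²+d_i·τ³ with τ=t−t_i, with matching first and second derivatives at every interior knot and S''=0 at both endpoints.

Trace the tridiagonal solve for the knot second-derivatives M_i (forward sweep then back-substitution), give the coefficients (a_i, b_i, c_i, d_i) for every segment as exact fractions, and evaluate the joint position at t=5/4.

Δ: Δ0=3, Δ1=-5
row 1: diag=4, rhs=-48; c'=1/4, d'=-12
back: M1=-12
M: M0=0, M1=-12, M2=0
seg 0: a=0, c=M0/2=0, d=(M1−M0)/(6·1)=-2, b=Δ0−h0·(2M0+M1)/6=5
seg 1: a=3, c=M1/2=-6, d=(M2−M1)/(6·1)=2, b=Δ1−h1·(2M1+M2)/6=-1
t_q=5/4 → seg 1, τ=1/4; S=3+-1·τ+-6·τ²+2·τ³=77/32

  seg 0: a=0 b=5 c=0 d=-2
  seg 1: a=3 b=-1 c=-6 d=2
S(5/4) = 77/32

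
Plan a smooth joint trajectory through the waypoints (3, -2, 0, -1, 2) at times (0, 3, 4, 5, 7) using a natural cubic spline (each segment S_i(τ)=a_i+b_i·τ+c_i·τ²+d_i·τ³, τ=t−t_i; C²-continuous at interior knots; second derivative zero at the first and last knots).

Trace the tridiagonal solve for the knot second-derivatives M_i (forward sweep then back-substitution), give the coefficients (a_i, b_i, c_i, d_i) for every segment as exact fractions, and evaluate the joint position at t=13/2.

  seg 0: a=3 b=-3667/1068 c=0 d=629/3204
  seg 1: a=-2 b=997/534 c=629/356 d=-1745/1068
  seg 2: a=0 b=533/1068 c=-279/89 d=1747/1068
  seg 3: a=-1 b=-461/534 c=631/356 d=-631/2136
S(13/2) = 3965/5696

Δ: Δ0=-5/3, Δ1=2, Δ2=-1, Δ3=3/2
row 1: diag=8, rhs=22; c'=1/8, d'=11/4
row 2: denom=4−1·1/8=31/8; d'=(-18−1·11/4)/(31/8)=-166/31
row 3: denom=6−1·8/31=178/31; d'=(15−1·-166/31)/(178/31)=631/178
back: M3=631/178
back: M2=-166/31−8/31·631/178=-558/89
back: M1=11/4−1/8·-558/89=629/178
M: M0=0, M1=629/178, M2=-558/89, M3=631/178, M4=0
seg 0: a=3, c=M0/2=0, d=(M1−M0)/(6·3)=629/3204, b=Δ0−h0·(2M0+M1)/6=-3667/1068
seg 1: a=-2, c=M1/2=629/356, d=(M2−M1)/(6·1)=-1745/1068, b=Δ1−h1·(2M1+M2)/6=997/534
seg 2: a=0, c=M2/2=-279/89, d=(M3−M2)/(6·1)=1747/1068, b=Δ2−h2·(2M2+M3)/6=533/1068
seg 3: a=-1, c=M3/2=631/356, d=(M4−M3)/(6·2)=-631/2136, b=Δ3−h3·(2M3+M4)/6=-461/534
t_q=13/2 → seg 3, τ=3/2; S=-1+-461/534·τ+631/356·τ²+-631/2136·τ³=3965/5696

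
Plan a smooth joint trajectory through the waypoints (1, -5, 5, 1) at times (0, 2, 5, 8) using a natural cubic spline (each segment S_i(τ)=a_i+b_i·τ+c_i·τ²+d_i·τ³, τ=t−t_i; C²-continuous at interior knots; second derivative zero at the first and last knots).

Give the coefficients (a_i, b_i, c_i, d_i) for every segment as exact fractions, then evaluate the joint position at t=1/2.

  seg 0: a=1 b=-171/37 c=0 d=15/37
  seg 1: a=-5 b=9/37 c=90/37 d=-467/999
  seg 2: a=5 b=82/37 c=-197/111 d=197/999
S(1/2) = -373/296

Δ: Δ0=-3, Δ1=10/3, Δ2=-4/3
row 1: diag=10, rhs=38; c'=3/10, d'=19/5
row 2: denom=12−3·3/10=111/10; d'=(-28−3·19/5)/(111/10)=-394/111
back: M2=-394/111
back: M1=19/5−3/10·-394/111=180/37
M: M0=0, M1=180/37, M2=-394/111, M3=0
seg 0: a=1, c=M0/2=0, d=(M1−M0)/(6·2)=15/37, b=Δ0−h0·(2M0+M1)/6=-171/37
seg 1: a=-5, c=M1/2=90/37, d=(M2−M1)/(6·3)=-467/999, b=Δ1−h1·(2M1+M2)/6=9/37
seg 2: a=5, c=M2/2=-197/111, d=(M3−M2)/(6·3)=197/999, b=Δ2−h2·(2M2+M3)/6=82/37
t_q=1/2 → seg 0, τ=1/2; S=1+-171/37·τ+0·τ²+15/37·τ³=-373/296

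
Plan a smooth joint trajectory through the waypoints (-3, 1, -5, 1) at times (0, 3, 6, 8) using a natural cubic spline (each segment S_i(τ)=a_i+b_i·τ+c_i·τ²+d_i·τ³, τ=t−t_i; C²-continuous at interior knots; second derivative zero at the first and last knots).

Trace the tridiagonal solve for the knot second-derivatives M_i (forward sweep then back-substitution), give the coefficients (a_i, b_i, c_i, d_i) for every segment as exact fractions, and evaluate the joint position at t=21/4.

  seg 0: a=-3 b=293/111 c=0 d=-145/999
  seg 1: a=1 b=-142/111 c=-145/111 d=355/999
  seg 2: a=-5 b=53/111 c=70/37 d=-35/111
S(21/4) = -10523/2368

Δ: Δ0=4/3, Δ1=-2, Δ2=3
row 1: diag=12, rhs=-20; c'=1/4, d'=-5/3
row 2: denom=10−3·1/4=37/4; d'=(30−3·-5/3)/(37/4)=140/37
back: M2=140/37
back: M1=-5/3−1/4·140/37=-290/111
M: M0=0, M1=-290/111, M2=140/37, M3=0
seg 0: a=-3, c=M0/2=0, d=(M1−M0)/(6·3)=-145/999, b=Δ0−h0·(2M0+M1)/6=293/111
seg 1: a=1, c=M1/2=-145/111, d=(M2−M1)/(6·3)=355/999, b=Δ1−h1·(2M1+M2)/6=-142/111
seg 2: a=-5, c=M2/2=70/37, d=(M3−M2)/(6·2)=-35/111, b=Δ2−h2·(2M2+M3)/6=53/111
t_q=21/4 → seg 1, τ=9/4; S=1+-142/111·τ+-145/111·τ²+355/999·τ³=-10523/2368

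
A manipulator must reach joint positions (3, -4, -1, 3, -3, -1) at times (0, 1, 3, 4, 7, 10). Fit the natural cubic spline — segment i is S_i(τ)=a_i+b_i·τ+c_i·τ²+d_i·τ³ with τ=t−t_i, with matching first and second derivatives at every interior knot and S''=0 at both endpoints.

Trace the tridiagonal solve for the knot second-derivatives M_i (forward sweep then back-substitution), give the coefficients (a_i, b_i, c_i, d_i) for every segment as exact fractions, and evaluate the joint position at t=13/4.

  seg 0: a=3 b=-5681/678 c=0 d=935/678
  seg 1: a=-4 b=-1438/339 c=935/226 d=-1717/2712
  seg 2: a=-1 b=3193/678 c=153/452 d=-1421/1356
  seg 3: a=3 b=3041/1356 c=-317/113 d=5659/12204
  seg 4: a=-3 b=-1403/678 c=1855/1356 d=-1855/12204
S(13/4) = 5269/28928

Δ: Δ0=-7, Δ1=3/2, Δ2=4, Δ3=-2, Δ4=2/3
row 1: diag=6, rhs=51; c'=1/3, d'=17/2
row 2: denom=6−2·1/3=16/3; d'=(15−2·17/2)/(16/3)=-3/8
row 3: denom=8−1·3/16=125/16; d'=(-36−1·-3/8)/(125/16)=-114/25
row 4: denom=12−3·48/125=1356/125; d'=(16−3·-114/25)/(1356/125)=1855/678
back: M4=1855/678
back: M3=-114/25−48/125·1855/678=-634/113
back: M2=-3/8−3/16·-634/113=153/226
back: M1=17/2−1/3·153/226=935/113
M: M0=0, M1=935/113, M2=153/226, M3=-634/113, M4=1855/678, M5=0
seg 0: a=3, c=M0/2=0, d=(M1−M0)/(6·1)=935/678, b=Δ0−h0·(2M0+M1)/6=-5681/678
seg 1: a=-4, c=M1/2=935/226, d=(M2−M1)/(6·2)=-1717/2712, b=Δ1−h1·(2M1+M2)/6=-1438/339
seg 2: a=-1, c=M2/2=153/452, d=(M3−M2)/(6·1)=-1421/1356, b=Δ2−h2·(2M2+M3)/6=3193/678
seg 3: a=3, c=M3/2=-317/113, d=(M4−M3)/(6·3)=5659/12204, b=Δ3−h3·(2M3+M4)/6=3041/1356
seg 4: a=-3, c=M4/2=1855/1356, d=(M5−M4)/(6·3)=-1855/12204, b=Δ4−h4·(2M4+M5)/6=-1403/678
t_q=13/4 → seg 2, τ=1/4; S=-1+3193/678·τ+153/452·τ²+-1421/1356·τ³=5269/28928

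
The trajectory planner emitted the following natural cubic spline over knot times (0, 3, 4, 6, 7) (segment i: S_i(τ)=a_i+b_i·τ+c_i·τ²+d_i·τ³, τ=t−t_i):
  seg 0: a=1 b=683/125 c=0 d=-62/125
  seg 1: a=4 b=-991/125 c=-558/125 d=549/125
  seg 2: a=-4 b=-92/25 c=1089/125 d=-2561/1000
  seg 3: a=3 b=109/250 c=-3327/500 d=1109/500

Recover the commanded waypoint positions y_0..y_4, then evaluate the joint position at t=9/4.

y_0=1 y_1=4 y_2=-4 y_3=3 y_4=-1
S(9/4) = 30577/4000

y_0 = S_0(0) = a_0 = 1
y_1 = S_1(0) = a_1 = 4
y_2 = S_2(0) = a_2 = -4
y_3 = S_3(0) = a_3 = 3
y_4 = S_3(1) = -1
t_q=9/4 is in segment 0 (τ=9/4); S_0(τ)=30577/4000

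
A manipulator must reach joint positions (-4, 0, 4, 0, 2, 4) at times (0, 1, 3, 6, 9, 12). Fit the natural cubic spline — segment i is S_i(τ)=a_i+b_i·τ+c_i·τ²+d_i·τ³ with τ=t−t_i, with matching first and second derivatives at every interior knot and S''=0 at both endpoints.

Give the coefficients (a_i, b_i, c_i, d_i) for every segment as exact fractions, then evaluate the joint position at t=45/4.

  seg 0: a=-4 b=101/24 c=0 d=-5/24
  seg 1: a=0 b=43/12 c=-5/8 d=-1/12
  seg 2: a=4 b=1/12 c=-9/8 d=47/216
  seg 3: a=0 b=-19/24 c=5/6 d=-25/216
  seg 4: a=2 b=13/12 c=-5/24 d=5/216
S(45/4) = 1867/512

Δ: Δ0=4, Δ1=2, Δ2=-4/3, Δ3=2/3, Δ4=2/3
row 1: diag=6, rhs=-12; c'=1/3, d'=-2
row 2: denom=10−2·1/3=28/3; d'=(-20−2·-2)/(28/3)=-12/7
row 3: denom=12−3·9/28=309/28; d'=(12−3·-12/7)/(309/28)=160/103
row 4: denom=12−3·28/103=1152/103; d'=(0−3·160/103)/(1152/103)=-5/12
back: M4=-5/12
back: M3=160/103−28/103·-5/12=5/3
back: M2=-12/7−9/28·5/3=-9/4
back: M1=-2−1/3·-9/4=-5/4
M: M0=0, M1=-5/4, M2=-9/4, M3=5/3, M4=-5/12, M5=0
seg 0: a=-4, c=M0/2=0, d=(M1−M0)/(6·1)=-5/24, b=Δ0−h0·(2M0+M1)/6=101/24
seg 1: a=0, c=M1/2=-5/8, d=(M2−M1)/(6·2)=-1/12, b=Δ1−h1·(2M1+M2)/6=43/12
seg 2: a=4, c=M2/2=-9/8, d=(M3−M2)/(6·3)=47/216, b=Δ2−h2·(2M2+M3)/6=1/12
seg 3: a=0, c=M3/2=5/6, d=(M4−M3)/(6·3)=-25/216, b=Δ3−h3·(2M3+M4)/6=-19/24
seg 4: a=2, c=M4/2=-5/24, d=(M5−M4)/(6·3)=5/216, b=Δ4−h4·(2M4+M5)/6=13/12
t_q=45/4 → seg 4, τ=9/4; S=2+13/12·τ+-5/24·τ²+5/216·τ³=1867/512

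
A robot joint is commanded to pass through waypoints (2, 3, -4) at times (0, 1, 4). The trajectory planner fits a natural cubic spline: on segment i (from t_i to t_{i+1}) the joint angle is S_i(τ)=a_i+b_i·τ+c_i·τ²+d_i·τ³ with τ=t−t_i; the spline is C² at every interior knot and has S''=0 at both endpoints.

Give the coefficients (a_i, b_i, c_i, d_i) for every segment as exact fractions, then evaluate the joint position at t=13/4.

Δ: Δ0=1, Δ1=-7/3
row 1: diag=8, rhs=-20; c'=3/8, d'=-5/2
back: M1=-5/2
M: M0=0, M1=-5/2, M2=0
seg 0: a=2, c=M0/2=0, d=(M1−M0)/(6·1)=-5/12, b=Δ0−h0·(2M0+M1)/6=17/12
seg 1: a=3, c=M1/2=-5/4, d=(M2−M1)/(6·3)=5/36, b=Δ1−h1·(2M1+M2)/6=1/6
t_q=13/4 → seg 1, τ=9/4; S=3+1/6·τ+-5/4·τ²+5/36·τ³=-351/256

  seg 0: a=2 b=17/12 c=0 d=-5/12
  seg 1: a=3 b=1/6 c=-5/4 d=5/36
S(13/4) = -351/256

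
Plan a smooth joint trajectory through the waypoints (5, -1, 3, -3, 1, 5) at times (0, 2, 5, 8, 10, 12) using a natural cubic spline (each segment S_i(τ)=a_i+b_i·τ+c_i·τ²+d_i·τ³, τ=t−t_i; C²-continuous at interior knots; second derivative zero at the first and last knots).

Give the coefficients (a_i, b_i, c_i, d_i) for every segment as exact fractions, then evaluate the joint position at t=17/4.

  seg 0: a=5 b=-8131/1929 c=0 d=586/1929
  seg 1: a=-1 b=-1099/1929 c=1172/643 d=-6877/17361
  seg 2: a=3 b=-634/1929 c=-3361/1929 d=6859/17361
  seg 3: a=-3 b=-223/1929 c=1166/643 d=-2915/7716
  seg 4: a=1 b=5024/1929 c=-583/1286 d=583/7716
S(17/4) = 100145/41152

Δ: Δ0=-3, Δ1=4/3, Δ2=-2, Δ3=2, Δ4=2
row 1: diag=10, rhs=26; c'=3/10, d'=13/5
row 2: denom=12−3·3/10=111/10; d'=(-20−3·13/5)/(111/10)=-278/111
row 3: denom=10−3·10/37=340/37; d'=(24−3·-278/111)/(340/37)=583/170
row 4: denom=8−2·37/170=643/85; d'=(0−2·583/170)/(643/85)=-583/643
back: M4=-583/643
back: M3=583/170−37/170·-583/643=2332/643
back: M2=-278/111−10/37·2332/643=-6722/1929
back: M1=13/5−3/10·-6722/1929=2344/643
M: M0=0, M1=2344/643, M2=-6722/1929, M3=2332/643, M4=-583/643, M5=0
seg 0: a=5, c=M0/2=0, d=(M1−M0)/(6·2)=586/1929, b=Δ0−h0·(2M0+M1)/6=-8131/1929
seg 1: a=-1, c=M1/2=1172/643, d=(M2−M1)/(6·3)=-6877/17361, b=Δ1−h1·(2M1+M2)/6=-1099/1929
seg 2: a=3, c=M2/2=-3361/1929, d=(M3−M2)/(6·3)=6859/17361, b=Δ2−h2·(2M2+M3)/6=-634/1929
seg 3: a=-3, c=M3/2=1166/643, d=(M4−M3)/(6·2)=-2915/7716, b=Δ3−h3·(2M3+M4)/6=-223/1929
seg 4: a=1, c=M4/2=-583/1286, d=(M5−M4)/(6·2)=583/7716, b=Δ4−h4·(2M4+M5)/6=5024/1929
t_q=17/4 → seg 1, τ=9/4; S=-1+-1099/1929·τ+1172/643·τ²+-6877/17361·τ³=100145/41152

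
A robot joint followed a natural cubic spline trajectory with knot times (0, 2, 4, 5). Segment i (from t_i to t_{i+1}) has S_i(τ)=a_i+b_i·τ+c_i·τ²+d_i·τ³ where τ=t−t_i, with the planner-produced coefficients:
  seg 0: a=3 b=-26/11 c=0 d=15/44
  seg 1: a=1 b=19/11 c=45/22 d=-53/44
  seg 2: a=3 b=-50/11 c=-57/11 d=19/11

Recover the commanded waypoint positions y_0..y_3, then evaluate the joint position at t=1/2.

y_0 = S_0(0) = a_0 = 3
y_1 = S_1(0) = a_1 = 1
y_2 = S_2(0) = a_2 = 3
y_3 = S_2(1) = -5
t_q=1/2 is in segment 0 (τ=1/2); S_0(τ)=655/352

y_0=3 y_1=1 y_2=3 y_3=-5
S(1/2) = 655/352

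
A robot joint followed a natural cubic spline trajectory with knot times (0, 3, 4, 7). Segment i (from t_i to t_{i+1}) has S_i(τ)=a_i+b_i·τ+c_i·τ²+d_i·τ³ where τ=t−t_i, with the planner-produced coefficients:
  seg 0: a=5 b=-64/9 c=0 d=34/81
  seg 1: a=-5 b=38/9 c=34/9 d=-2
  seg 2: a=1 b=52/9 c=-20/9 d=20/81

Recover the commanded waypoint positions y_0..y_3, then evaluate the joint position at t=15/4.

y_0 = S_0(0) = a_0 = 5
y_1 = S_1(0) = a_1 = -5
y_2 = S_2(0) = a_2 = 1
y_3 = S_2(3) = 5
t_q=15/4 is in segment 1 (τ=3/4); S_1(τ)=-53/96

y_0=5 y_1=-5 y_2=1 y_3=5
S(15/4) = -53/96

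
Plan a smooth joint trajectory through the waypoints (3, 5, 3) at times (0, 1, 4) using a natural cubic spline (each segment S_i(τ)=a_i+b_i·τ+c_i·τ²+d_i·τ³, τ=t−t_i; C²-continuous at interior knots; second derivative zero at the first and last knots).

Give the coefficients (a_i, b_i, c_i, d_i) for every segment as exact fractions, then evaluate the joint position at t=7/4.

Δ: Δ0=2, Δ1=-2/3
row 1: diag=8, rhs=-16; c'=3/8, d'=-2
back: M1=-2
M: M0=0, M1=-2, M2=0
seg 0: a=3, c=M0/2=0, d=(M1−M0)/(6·1)=-1/3, b=Δ0−h0·(2M0+M1)/6=7/3
seg 1: a=5, c=M1/2=-1, d=(M2−M1)/(6·3)=1/9, b=Δ1−h1·(2M1+M2)/6=4/3
t_q=7/4 → seg 1, τ=3/4; S=5+4/3·τ+-1·τ²+1/9·τ³=351/64

  seg 0: a=3 b=7/3 c=0 d=-1/3
  seg 1: a=5 b=4/3 c=-1 d=1/9
S(7/4) = 351/64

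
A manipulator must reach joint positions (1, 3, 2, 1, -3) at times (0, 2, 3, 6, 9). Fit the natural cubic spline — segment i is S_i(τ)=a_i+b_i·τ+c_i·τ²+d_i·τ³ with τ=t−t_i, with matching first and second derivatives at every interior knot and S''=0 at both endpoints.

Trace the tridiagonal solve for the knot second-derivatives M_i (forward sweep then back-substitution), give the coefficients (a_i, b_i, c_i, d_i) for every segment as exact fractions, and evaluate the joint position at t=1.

Δ: Δ0=1, Δ1=-1, Δ2=-1/3, Δ3=-4/3
row 1: diag=6, rhs=-12; c'=1/6, d'=-2
row 2: denom=8−1·1/6=47/6; d'=(4−1·-2)/(47/6)=36/47
row 3: denom=12−3·18/47=510/47; d'=(-6−3·36/47)/(510/47)=-13/17
back: M3=-13/17
back: M2=36/47−18/47·-13/17=18/17
back: M1=-2−1/6·18/17=-37/17
M: M0=0, M1=-37/17, M2=18/17, M3=-13/17, M4=0
seg 0: a=1, c=M0/2=0, d=(M1−M0)/(6·2)=-37/204, b=Δ0−h0·(2M0+M1)/6=88/51
seg 1: a=3, c=M1/2=-37/34, d=(M2−M1)/(6·1)=55/102, b=Δ1−h1·(2M1+M2)/6=-23/51
seg 2: a=2, c=M2/2=9/17, d=(M3−M2)/(6·3)=-31/306, b=Δ2−h2·(2M2+M3)/6=-103/102
seg 3: a=1, c=M3/2=-13/34, d=(M4−M3)/(6·3)=13/306, b=Δ3−h3·(2M3+M4)/6=-29/51
t_q=1 → seg 0, τ=1; S=1+88/51·τ+0·τ²+-37/204·τ³=173/68

  seg 0: a=1 b=88/51 c=0 d=-37/204
  seg 1: a=3 b=-23/51 c=-37/34 d=55/102
  seg 2: a=2 b=-103/102 c=9/17 d=-31/306
  seg 3: a=1 b=-29/51 c=-13/34 d=13/306
S(1) = 173/68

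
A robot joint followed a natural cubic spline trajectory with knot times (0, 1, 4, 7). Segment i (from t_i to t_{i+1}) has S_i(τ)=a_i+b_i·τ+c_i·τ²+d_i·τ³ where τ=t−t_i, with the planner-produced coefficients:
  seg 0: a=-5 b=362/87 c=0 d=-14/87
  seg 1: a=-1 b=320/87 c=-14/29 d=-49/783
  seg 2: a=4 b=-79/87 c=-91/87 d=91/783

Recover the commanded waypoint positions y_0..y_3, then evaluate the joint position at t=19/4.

y_0 = S_0(0) = a_0 = -5
y_1 = S_1(0) = a_1 = -1
y_2 = S_2(0) = a_2 = 4
y_3 = S_2(3) = -5
t_q=19/4 is in segment 2 (τ=3/4); S_2(τ)=5159/1856

y_0=-5 y_1=-1 y_2=4 y_3=-5
S(19/4) = 5159/1856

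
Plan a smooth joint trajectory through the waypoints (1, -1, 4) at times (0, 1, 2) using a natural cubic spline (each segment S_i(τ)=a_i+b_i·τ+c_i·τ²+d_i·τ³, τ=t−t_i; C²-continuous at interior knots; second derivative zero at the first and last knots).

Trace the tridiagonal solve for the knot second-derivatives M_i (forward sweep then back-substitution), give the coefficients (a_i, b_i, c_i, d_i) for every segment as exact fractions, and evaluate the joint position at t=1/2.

  seg 0: a=1 b=-15/4 c=0 d=7/4
  seg 1: a=-1 b=3/2 c=21/4 d=-7/4
S(1/2) = -21/32

Δ: Δ0=-2, Δ1=5
row 1: diag=4, rhs=42; c'=1/4, d'=21/2
back: M1=21/2
M: M0=0, M1=21/2, M2=0
seg 0: a=1, c=M0/2=0, d=(M1−M0)/(6·1)=7/4, b=Δ0−h0·(2M0+M1)/6=-15/4
seg 1: a=-1, c=M1/2=21/4, d=(M2−M1)/(6·1)=-7/4, b=Δ1−h1·(2M1+M2)/6=3/2
t_q=1/2 → seg 0, τ=1/2; S=1+-15/4·τ+0·τ²+7/4·τ³=-21/32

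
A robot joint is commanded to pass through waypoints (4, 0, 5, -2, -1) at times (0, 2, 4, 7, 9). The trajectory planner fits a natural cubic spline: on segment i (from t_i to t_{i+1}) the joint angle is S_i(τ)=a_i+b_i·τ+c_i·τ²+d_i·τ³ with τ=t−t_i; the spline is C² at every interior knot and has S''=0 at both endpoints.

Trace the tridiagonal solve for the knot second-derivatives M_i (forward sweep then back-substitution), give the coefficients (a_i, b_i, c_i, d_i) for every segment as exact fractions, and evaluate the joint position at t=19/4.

Δ: Δ0=-2, Δ1=5/2, Δ2=-7/3, Δ3=1/2
row 1: diag=8, rhs=27; c'=1/4, d'=27/8
row 2: denom=10−2·1/4=19/2; d'=(-29−2·27/8)/(19/2)=-143/38
row 3: denom=10−3·6/19=172/19; d'=(17−3·-143/38)/(172/19)=25/8
back: M3=25/8
back: M2=-143/38−6/19·25/8=-19/4
back: M1=27/8−1/4·-19/4=73/16
M: M0=0, M1=73/16, M2=-19/4, M3=25/8, M4=0
seg 0: a=4, c=M0/2=0, d=(M1−M0)/(6·2)=73/192, b=Δ0−h0·(2M0+M1)/6=-169/48
seg 1: a=0, c=M1/2=73/32, d=(M2−M1)/(6·2)=-149/192, b=Δ1−h1·(2M1+M2)/6=25/24
seg 2: a=5, c=M2/2=-19/8, d=(M3−M2)/(6·3)=7/16, b=Δ2−h2·(2M2+M3)/6=41/48
seg 3: a=-2, c=M3/2=25/16, d=(M4−M3)/(6·2)=-25/96, b=Δ3−h3·(2M3+M4)/6=-19/12
t_q=19/4 → seg 2, τ=3/4; S=5+41/48·τ+-19/8·τ²+7/16·τ³=4597/1024

  seg 0: a=4 b=-169/48 c=0 d=73/192
  seg 1: a=0 b=25/24 c=73/32 d=-149/192
  seg 2: a=5 b=41/48 c=-19/8 d=7/16
  seg 3: a=-2 b=-19/12 c=25/16 d=-25/96
S(19/4) = 4597/1024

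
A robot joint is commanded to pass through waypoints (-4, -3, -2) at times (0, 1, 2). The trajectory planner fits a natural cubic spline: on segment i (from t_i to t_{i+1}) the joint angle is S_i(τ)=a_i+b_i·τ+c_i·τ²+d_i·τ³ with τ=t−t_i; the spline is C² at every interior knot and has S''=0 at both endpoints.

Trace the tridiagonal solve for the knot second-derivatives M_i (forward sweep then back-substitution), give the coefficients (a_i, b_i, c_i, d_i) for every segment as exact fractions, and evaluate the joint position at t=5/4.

  seg 0: a=-4 b=1 c=0 d=0
  seg 1: a=-3 b=1 c=0 d=0
S(5/4) = -11/4

Δ: Δ0=1, Δ1=1
row 1: diag=4, rhs=0; c'=1/4, d'=0
back: M1=0
M: M0=0, M1=0, M2=0
seg 0: a=-4, c=M0/2=0, d=(M1−M0)/(6·1)=0, b=Δ0−h0·(2M0+M1)/6=1
seg 1: a=-3, c=M1/2=0, d=(M2−M1)/(6·1)=0, b=Δ1−h1·(2M1+M2)/6=1
t_q=5/4 → seg 1, τ=1/4; S=-3+1·τ+0·τ²+0·τ³=-11/4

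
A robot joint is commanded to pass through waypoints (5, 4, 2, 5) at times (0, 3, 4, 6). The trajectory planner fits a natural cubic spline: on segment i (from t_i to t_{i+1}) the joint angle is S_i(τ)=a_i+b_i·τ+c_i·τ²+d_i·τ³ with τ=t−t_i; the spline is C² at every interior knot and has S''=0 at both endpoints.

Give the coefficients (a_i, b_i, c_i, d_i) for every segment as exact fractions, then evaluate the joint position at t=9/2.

  seg 0: a=5 b=149/282 c=0 d=-9/94
  seg 1: a=4 b=-290/141 c=-81/94 d=259/282
  seg 2: a=2 b=-289/282 c=89/47 d=-89/282
S(9/2) = 1445/752

Δ: Δ0=-1/3, Δ1=-2, Δ2=3/2
row 1: diag=8, rhs=-10; c'=1/8, d'=-5/4
row 2: denom=6−1·1/8=47/8; d'=(21−1·-5/4)/(47/8)=178/47
back: M2=178/47
back: M1=-5/4−1/8·178/47=-81/47
M: M0=0, M1=-81/47, M2=178/47, M3=0
seg 0: a=5, c=M0/2=0, d=(M1−M0)/(6·3)=-9/94, b=Δ0−h0·(2M0+M1)/6=149/282
seg 1: a=4, c=M1/2=-81/94, d=(M2−M1)/(6·1)=259/282, b=Δ1−h1·(2M1+M2)/6=-290/141
seg 2: a=2, c=M2/2=89/47, d=(M3−M2)/(6·2)=-89/282, b=Δ2−h2·(2M2+M3)/6=-289/282
t_q=9/2 → seg 2, τ=1/2; S=2+-289/282·τ+89/47·τ²+-89/282·τ³=1445/752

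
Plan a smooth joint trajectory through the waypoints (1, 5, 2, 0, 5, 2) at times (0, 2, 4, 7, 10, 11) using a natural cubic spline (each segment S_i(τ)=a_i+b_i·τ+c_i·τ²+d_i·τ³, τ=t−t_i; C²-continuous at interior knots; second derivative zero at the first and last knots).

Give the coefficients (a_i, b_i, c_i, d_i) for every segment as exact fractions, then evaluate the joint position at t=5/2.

  seg 0: a=1 b=1463/503 c=0 d=-457/2012
  seg 1: a=5 b=92/503 c=-1371/1006 d=1049/4024
  seg 2: a=2 b=-2153/1006 c=405/2012 d=5249/54324
  seg 3: a=0 b=3373/2012 c=1616/1509 d=-19451/54324
  seg 4: a=5 b=-1575/1006 c=-4329/2012 d=1443/2012
S(5/2) = 153985/32192

Δ: Δ0=2, Δ1=-3/2, Δ2=-2/3, Δ3=5/3, Δ4=-3
row 1: diag=8, rhs=-21; c'=1/4, d'=-21/8
row 2: denom=10−2·1/4=19/2; d'=(5−2·-21/8)/(19/2)=41/38
row 3: denom=12−3·6/19=210/19; d'=(14−3·41/38)/(210/19)=409/420
row 4: denom=8−3·19/70=503/70; d'=(-28−3·409/420)/(503/70)=-4329/1006
back: M4=-4329/1006
back: M3=409/420−19/70·-4329/1006=3232/1509
back: M2=41/38−6/19·3232/1509=405/1006
back: M1=-21/8−1/4·405/1006=-1371/503
M: M0=0, M1=-1371/503, M2=405/1006, M3=3232/1509, M4=-4329/1006, M5=0
seg 0: a=1, c=M0/2=0, d=(M1−M0)/(6·2)=-457/2012, b=Δ0−h0·(2M0+M1)/6=1463/503
seg 1: a=5, c=M1/2=-1371/1006, d=(M2−M1)/(6·2)=1049/4024, b=Δ1−h1·(2M1+M2)/6=92/503
seg 2: a=2, c=M2/2=405/2012, d=(M3−M2)/(6·3)=5249/54324, b=Δ2−h2·(2M2+M3)/6=-2153/1006
seg 3: a=0, c=M3/2=1616/1509, d=(M4−M3)/(6·3)=-19451/54324, b=Δ3−h3·(2M3+M4)/6=3373/2012
seg 4: a=5, c=M4/2=-4329/2012, d=(M5−M4)/(6·1)=1443/2012, b=Δ4−h4·(2M4+M5)/6=-1575/1006
t_q=5/2 → seg 1, τ=1/2; S=5+92/503·τ+-1371/1006·τ²+1049/4024·τ³=153985/32192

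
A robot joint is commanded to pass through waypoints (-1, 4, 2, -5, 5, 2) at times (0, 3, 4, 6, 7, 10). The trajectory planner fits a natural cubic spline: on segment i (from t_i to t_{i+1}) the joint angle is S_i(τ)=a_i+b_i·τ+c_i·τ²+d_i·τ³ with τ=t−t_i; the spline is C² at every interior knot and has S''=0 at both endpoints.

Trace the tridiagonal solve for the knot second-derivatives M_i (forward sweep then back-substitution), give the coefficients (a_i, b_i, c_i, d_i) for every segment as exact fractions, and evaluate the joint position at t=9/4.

Δ: Δ0=5/3, Δ1=-2, Δ2=-7/2, Δ3=10, Δ4=-1
row 1: diag=8, rhs=-22; c'=1/8, d'=-11/4
row 2: denom=6−1·1/8=47/8; d'=(-9−1·-11/4)/(47/8)=-50/47
row 3: denom=6−2·16/47=250/47; d'=(81−2·-50/47)/(250/47)=3907/250
row 4: denom=8−1·47/250=1953/250; d'=(-66−1·3907/250)/(1953/250)=-20407/1953
back: M4=-20407/1953
back: M3=3907/250−47/250·-20407/1953=34358/1953
back: M2=-50/47−16/47·34358/1953=-13774/1953
back: M1=-11/4−1/8·-13774/1953=-3649/1953
M: M0=0, M1=-3649/1953, M2=-13774/1953, M3=34358/1953, M4=-20407/1953, M5=0
seg 0: a=-1, c=M0/2=0, d=(M1−M0)/(6·3)=-3649/35154, b=Δ0−h0·(2M0+M1)/6=10159/3906
seg 1: a=4, c=M1/2=-3649/3906, d=(M2−M1)/(6·1)=-375/434, b=Δ1−h1·(2M1+M2)/6=-394/1953
seg 2: a=2, c=M2/2=-6887/1953, d=(M3−M2)/(6·2)=191/93, b=Δ2−h2·(2M2+M3)/6=-18211/3906
seg 3: a=-5, c=M3/2=17179/1953, d=(M4−M3)/(6·1)=-6085/1302, b=Δ3−h3·(2M3+M4)/6=22957/3906
seg 4: a=5, c=M4/2=-20407/3906, d=(M5−M4)/(6·3)=20407/35154, b=Δ4−h4·(2M4+M5)/6=18454/1953
t_q=9/4 → seg 0, τ=9/4; S=-1+10159/3906·τ+0·τ²+-3649/35154·τ³=14561/3968

  seg 0: a=-1 b=10159/3906 c=0 d=-3649/35154
  seg 1: a=4 b=-394/1953 c=-3649/3906 d=-375/434
  seg 2: a=2 b=-18211/3906 c=-6887/1953 d=191/93
  seg 3: a=-5 b=22957/3906 c=17179/1953 d=-6085/1302
  seg 4: a=5 b=18454/1953 c=-20407/3906 d=20407/35154
S(9/4) = 14561/3968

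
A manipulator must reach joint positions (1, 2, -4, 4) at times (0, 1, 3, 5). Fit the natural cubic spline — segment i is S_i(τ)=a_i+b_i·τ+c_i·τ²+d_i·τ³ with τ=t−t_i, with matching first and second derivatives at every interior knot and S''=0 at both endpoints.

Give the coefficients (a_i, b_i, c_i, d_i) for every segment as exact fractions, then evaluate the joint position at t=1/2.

Δ: Δ0=1, Δ1=-3, Δ2=4
row 1: diag=6, rhs=-24; c'=1/3, d'=-4
row 2: denom=8−2·1/3=22/3; d'=(42−2·-4)/(22/3)=75/11
back: M2=75/11
back: M1=-4−1/3·75/11=-69/11
M: M0=0, M1=-69/11, M2=75/11, M3=0
seg 0: a=1, c=M0/2=0, d=(M1−M0)/(6·1)=-23/22, b=Δ0−h0·(2M0+M1)/6=45/22
seg 1: a=2, c=M1/2=-69/22, d=(M2−M1)/(6·2)=12/11, b=Δ1−h1·(2M1+M2)/6=-12/11
seg 2: a=-4, c=M2/2=75/22, d=(M3−M2)/(6·2)=-25/44, b=Δ2−h2·(2M2+M3)/6=-6/11
t_q=1/2 → seg 0, τ=1/2; S=1+45/22·τ+0·τ²+-23/22·τ³=333/176

  seg 0: a=1 b=45/22 c=0 d=-23/22
  seg 1: a=2 b=-12/11 c=-69/22 d=12/11
  seg 2: a=-4 b=-6/11 c=75/22 d=-25/44
S(1/2) = 333/176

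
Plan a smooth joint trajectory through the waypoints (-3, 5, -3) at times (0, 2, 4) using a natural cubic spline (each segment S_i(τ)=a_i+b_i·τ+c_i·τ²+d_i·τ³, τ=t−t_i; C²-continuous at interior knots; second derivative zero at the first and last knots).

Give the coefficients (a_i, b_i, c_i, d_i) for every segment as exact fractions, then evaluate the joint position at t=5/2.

Δ: Δ0=4, Δ1=-4
row 1: diag=8, rhs=-48; c'=1/4, d'=-6
back: M1=-6
M: M0=0, M1=-6, M2=0
seg 0: a=-3, c=M0/2=0, d=(M1−M0)/(6·2)=-1/2, b=Δ0−h0·(2M0+M1)/6=6
seg 1: a=5, c=M1/2=-3, d=(M2−M1)/(6·2)=1/2, b=Δ1−h1·(2M1+M2)/6=0
t_q=5/2 → seg 1, τ=1/2; S=5+0·τ+-3·τ²+1/2·τ³=69/16

  seg 0: a=-3 b=6 c=0 d=-1/2
  seg 1: a=5 b=0 c=-3 d=1/2
S(5/2) = 69/16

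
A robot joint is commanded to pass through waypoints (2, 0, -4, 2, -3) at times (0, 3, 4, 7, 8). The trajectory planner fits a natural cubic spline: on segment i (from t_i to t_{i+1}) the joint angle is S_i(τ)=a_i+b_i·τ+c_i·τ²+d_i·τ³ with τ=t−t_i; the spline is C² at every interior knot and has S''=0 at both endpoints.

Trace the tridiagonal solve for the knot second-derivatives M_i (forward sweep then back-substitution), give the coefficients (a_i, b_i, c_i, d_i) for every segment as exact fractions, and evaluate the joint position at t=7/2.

  seg 0: a=2 b=469/432 c=0 d=-757/3888
  seg 1: a=0 b=-901/216 c=-757/432 d=277/144
  seg 2: a=-4 b=-823/432 c=217/54 d=-3521/3888
  seg 3: a=2 b=-485/216 c=-595/144 d=595/432
S(7/2) = -7891/3456

Δ: Δ0=-2/3, Δ1=-4, Δ2=2, Δ3=-5
row 1: diag=8, rhs=-20; c'=1/8, d'=-5/2
row 2: denom=8−1·1/8=63/8; d'=(36−1·-5/2)/(63/8)=44/9
row 3: denom=8−3·8/21=48/7; d'=(-42−3·44/9)/(48/7)=-595/72
back: M3=-595/72
back: M2=44/9−8/21·-595/72=217/27
back: M1=-5/2−1/8·217/27=-757/216
M: M0=0, M1=-757/216, M2=217/27, M3=-595/72, M4=0
seg 0: a=2, c=M0/2=0, d=(M1−M0)/(6·3)=-757/3888, b=Δ0−h0·(2M0+M1)/6=469/432
seg 1: a=0, c=M1/2=-757/432, d=(M2−M1)/(6·1)=277/144, b=Δ1−h1·(2M1+M2)/6=-901/216
seg 2: a=-4, c=M2/2=217/54, d=(M3−M2)/(6·3)=-3521/3888, b=Δ2−h2·(2M2+M3)/6=-823/432
seg 3: a=2, c=M3/2=-595/144, d=(M4−M3)/(6·1)=595/432, b=Δ3−h3·(2M3+M4)/6=-485/216
t_q=7/2 → seg 1, τ=1/2; S=0+-901/216·τ+-757/432·τ²+277/144·τ³=-7891/3456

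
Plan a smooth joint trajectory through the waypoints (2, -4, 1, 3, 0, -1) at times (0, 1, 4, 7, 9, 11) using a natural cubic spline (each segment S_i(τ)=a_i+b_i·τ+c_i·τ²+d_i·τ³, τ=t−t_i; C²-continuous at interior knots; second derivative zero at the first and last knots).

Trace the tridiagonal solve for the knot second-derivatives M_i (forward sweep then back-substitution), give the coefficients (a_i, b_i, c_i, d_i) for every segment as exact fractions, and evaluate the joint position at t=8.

  seg 0: a=2 b=-21355/3018 c=0 d=3247/3018
  seg 1: a=-4 b=-5807/1509 c=3247/1006 d=-4193/9054
  seg 2: a=1 b=9095/3018 c=-473/503 d=53/1006
  seg 3: a=3 b=-1820/1509 c=-469/1006 d=1927/12072
  seg 4: a=0 b=-3487/3018 c=989/2012 d=-989/12072
S(8) = 5985/4024

Δ: Δ0=-6, Δ1=5/3, Δ2=2/3, Δ3=-3/2, Δ4=-1/2
row 1: diag=8, rhs=46; c'=3/8, d'=23/4
row 2: denom=12−3·3/8=87/8; d'=(-6−3·23/4)/(87/8)=-62/29
row 3: denom=10−3·8/29=266/29; d'=(-13−3·-62/29)/(266/29)=-191/266
row 4: denom=8−2·29/133=1006/133; d'=(6−2·-191/266)/(1006/133)=989/1006
back: M4=989/1006
back: M3=-191/266−29/133·989/1006=-469/503
back: M2=-62/29−8/29·-469/503=-946/503
back: M1=23/4−3/8·-946/503=3247/503
M: M0=0, M1=3247/503, M2=-946/503, M3=-469/503, M4=989/1006, M5=0
seg 0: a=2, c=M0/2=0, d=(M1−M0)/(6·1)=3247/3018, b=Δ0−h0·(2M0+M1)/6=-21355/3018
seg 1: a=-4, c=M1/2=3247/1006, d=(M2−M1)/(6·3)=-4193/9054, b=Δ1−h1·(2M1+M2)/6=-5807/1509
seg 2: a=1, c=M2/2=-473/503, d=(M3−M2)/(6·3)=53/1006, b=Δ2−h2·(2M2+M3)/6=9095/3018
seg 3: a=3, c=M3/2=-469/1006, d=(M4−M3)/(6·2)=1927/12072, b=Δ3−h3·(2M3+M4)/6=-1820/1509
seg 4: a=0, c=M4/2=989/2012, d=(M5−M4)/(6·2)=-989/12072, b=Δ4−h4·(2M4+M5)/6=-3487/3018
t_q=8 → seg 3, τ=1; S=3+-1820/1509·τ+-469/1006·τ²+1927/12072·τ³=5985/4024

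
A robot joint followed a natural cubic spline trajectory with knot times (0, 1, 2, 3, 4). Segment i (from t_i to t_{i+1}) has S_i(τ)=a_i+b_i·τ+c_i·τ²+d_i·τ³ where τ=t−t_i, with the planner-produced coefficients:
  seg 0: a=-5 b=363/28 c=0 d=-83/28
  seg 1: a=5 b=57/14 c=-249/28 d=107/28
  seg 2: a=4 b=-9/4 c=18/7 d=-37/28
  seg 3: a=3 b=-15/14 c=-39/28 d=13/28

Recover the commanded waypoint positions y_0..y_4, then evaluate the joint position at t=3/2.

y_0 = S_0(0) = a_0 = -5
y_1 = S_1(0) = a_1 = 5
y_2 = S_2(0) = a_2 = 4
y_3 = S_3(0) = a_3 = 3
y_4 = S_3(1) = 1
t_q=3/2 is in segment 1 (τ=1/2); S_1(τ)=1185/224

y_0=-5 y_1=5 y_2=4 y_3=3 y_4=1
S(3/2) = 1185/224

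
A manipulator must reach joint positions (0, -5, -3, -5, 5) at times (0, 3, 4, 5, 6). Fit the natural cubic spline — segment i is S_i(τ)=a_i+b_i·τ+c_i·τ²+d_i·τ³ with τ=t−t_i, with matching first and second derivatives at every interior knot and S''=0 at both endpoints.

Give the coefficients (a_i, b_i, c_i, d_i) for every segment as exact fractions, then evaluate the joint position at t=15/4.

  seg 0: a=0 b=-1327/348 c=0 d=83/348
  seg 1: a=-5 b=457/174 c=249/116 d=-965/348
  seg 2: a=-3 b=-487/348 c=-179/29 d=1939/348
  seg 3: a=-5 b=517/174 c=1223/116 d=-1223/348
S(15/4) = -22217/7424

Δ: Δ0=-5/3, Δ1=2, Δ2=-2, Δ3=10
row 1: diag=8, rhs=22; c'=1/8, d'=11/4
row 2: denom=4−1·1/8=31/8; d'=(-24−1·11/4)/(31/8)=-214/31
row 3: denom=4−1·8/31=116/31; d'=(72−1·-214/31)/(116/31)=1223/58
back: M3=1223/58
back: M2=-214/31−8/31·1223/58=-358/29
back: M1=11/4−1/8·-358/29=249/58
M: M0=0, M1=249/58, M2=-358/29, M3=1223/58, M4=0
seg 0: a=0, c=M0/2=0, d=(M1−M0)/(6·3)=83/348, b=Δ0−h0·(2M0+M1)/6=-1327/348
seg 1: a=-5, c=M1/2=249/116, d=(M2−M1)/(6·1)=-965/348, b=Δ1−h1·(2M1+M2)/6=457/174
seg 2: a=-3, c=M2/2=-179/29, d=(M3−M2)/(6·1)=1939/348, b=Δ2−h2·(2M2+M3)/6=-487/348
seg 3: a=-5, c=M3/2=1223/116, d=(M4−M3)/(6·1)=-1223/348, b=Δ3−h3·(2M3+M4)/6=517/174
t_q=15/4 → seg 1, τ=3/4; S=-5+457/174·τ+249/116·τ²+-965/348·τ³=-22217/7424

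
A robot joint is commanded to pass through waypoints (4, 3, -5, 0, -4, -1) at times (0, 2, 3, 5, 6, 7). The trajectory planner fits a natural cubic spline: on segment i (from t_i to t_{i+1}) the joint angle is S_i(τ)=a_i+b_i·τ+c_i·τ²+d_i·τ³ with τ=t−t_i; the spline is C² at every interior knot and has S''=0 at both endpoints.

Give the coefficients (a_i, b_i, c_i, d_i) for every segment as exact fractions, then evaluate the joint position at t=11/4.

Δ: Δ0=-1/2, Δ1=-8, Δ2=5/2, Δ3=-4, Δ4=3
row 1: diag=6, rhs=-45; c'=1/6, d'=-15/2
row 2: denom=6−1·1/6=35/6; d'=(63−1·-15/2)/(35/6)=423/35
row 3: denom=6−2·12/35=186/35; d'=(-39−2·423/35)/(186/35)=-737/62
row 4: denom=4−1·35/186=709/186; d'=(42−1·-737/62)/(709/186)=10023/709
back: M4=10023/709
back: M3=-737/62−35/186·10023/709=-10314/709
back: M2=423/35−12/35·-10314/709=12105/709
back: M1=-15/2−1/6·12105/709=-7335/709
M: M0=0, M1=-7335/709, M2=12105/709, M3=-10314/709, M4=10023/709, M5=0
seg 0: a=4, c=M0/2=0, d=(M1−M0)/(6·2)=-2445/2836, b=Δ0−h0·(2M0+M1)/6=4181/1418
seg 1: a=3, c=M1/2=-7335/1418, d=(M2−M1)/(6·1)=3240/709, b=Δ1−h1·(2M1+M2)/6=-10489/1418
seg 2: a=-5, c=M2/2=12105/1418, d=(M3−M2)/(6·2)=-7473/2836, b=Δ2−h2·(2M2+M3)/6=-5719/1418
seg 3: a=0, c=M3/2=-5157/709, d=(M4−M3)/(6·1)=6779/1418, b=Δ3−h3·(2M3+M4)/6=-2137/1418
seg 4: a=-4, c=M4/2=10023/1418, d=(M5−M4)/(6·1)=-3341/1418, b=Δ4−h4·(2M4+M5)/6=-1214/709
t_q=11/4 → seg 1, τ=3/4; S=3+-10489/1418·τ+-7335/1418·τ²+3240/709·τ³=-80079/22688

  seg 0: a=4 b=4181/1418 c=0 d=-2445/2836
  seg 1: a=3 b=-10489/1418 c=-7335/1418 d=3240/709
  seg 2: a=-5 b=-5719/1418 c=12105/1418 d=-7473/2836
  seg 3: a=0 b=-2137/1418 c=-5157/709 d=6779/1418
  seg 4: a=-4 b=-1214/709 c=10023/1418 d=-3341/1418
S(11/4) = -80079/22688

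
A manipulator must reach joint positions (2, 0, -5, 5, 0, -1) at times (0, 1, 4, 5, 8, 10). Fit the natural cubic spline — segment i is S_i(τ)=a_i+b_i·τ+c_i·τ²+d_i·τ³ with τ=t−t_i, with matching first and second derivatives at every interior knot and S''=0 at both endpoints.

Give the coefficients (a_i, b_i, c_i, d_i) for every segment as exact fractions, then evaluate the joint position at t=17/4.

  seg 0: a=2 b=-1109/850 c=0 d=-591/850
  seg 1: a=0 b=-1441/425 c=-1773/850 d=20353/22950
  seg 2: a=-5 b=6833/850 c=7517/1275 d=-10033/2550
  seg 3: a=5 b=602/75 c=-3013/510 d=20477/22950
  seg 4: a=0 b=-8491/2550 c=902/425 d=-451/1275
S(17/4) = -145971/54400

Δ: Δ0=-2, Δ1=-5/3, Δ2=10, Δ3=-5/3, Δ4=-1/2
row 1: diag=8, rhs=2; c'=3/8, d'=1/4
row 2: denom=8−3·3/8=55/8; d'=(70−3·1/4)/(55/8)=554/55
row 3: denom=8−1·8/55=432/55; d'=(-70−1·554/55)/(432/55)=-367/36
row 4: denom=10−3·55/144=425/48; d'=(7−3·-367/36)/(425/48)=1804/425
back: M4=1804/425
back: M3=-367/36−55/144·1804/425=-3013/255
back: M2=554/55−8/55·-3013/255=15034/1275
back: M1=1/4−3/8·15034/1275=-1773/425
M: M0=0, M1=-1773/425, M2=15034/1275, M3=-3013/255, M4=1804/425, M5=0
seg 0: a=2, c=M0/2=0, d=(M1−M0)/(6·1)=-591/850, b=Δ0−h0·(2M0+M1)/6=-1109/850
seg 1: a=0, c=M1/2=-1773/850, d=(M2−M1)/(6·3)=20353/22950, b=Δ1−h1·(2M1+M2)/6=-1441/425
seg 2: a=-5, c=M2/2=7517/1275, d=(M3−M2)/(6·1)=-10033/2550, b=Δ2−h2·(2M2+M3)/6=6833/850
seg 3: a=5, c=M3/2=-3013/510, d=(M4−M3)/(6·3)=20477/22950, b=Δ3−h3·(2M3+M4)/6=602/75
seg 4: a=0, c=M4/2=902/425, d=(M5−M4)/(6·2)=-451/1275, b=Δ4−h4·(2M4+M5)/6=-8491/2550
t_q=17/4 → seg 2, τ=1/4; S=-5+6833/850·τ+7517/1275·τ²+-10033/2550·τ³=-145971/54400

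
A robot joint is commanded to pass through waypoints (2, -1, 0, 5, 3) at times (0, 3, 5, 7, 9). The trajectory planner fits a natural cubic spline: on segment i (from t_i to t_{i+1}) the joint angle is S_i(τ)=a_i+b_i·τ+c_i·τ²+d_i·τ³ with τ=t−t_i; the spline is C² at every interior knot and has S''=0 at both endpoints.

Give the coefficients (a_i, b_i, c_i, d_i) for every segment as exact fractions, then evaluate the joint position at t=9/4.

Δ: Δ0=-1, Δ1=1/2, Δ2=5/2, Δ3=-1
row 1: diag=10, rhs=9; c'=1/5, d'=9/10
row 2: denom=8−2·1/5=38/5; d'=(12−2·9/10)/(38/5)=51/38
row 3: denom=8−2·5/19=142/19; d'=(-21−2·51/38)/(142/19)=-225/71
back: M3=-225/71
back: M2=51/38−5/19·-225/71=309/142
back: M1=9/10−1/5·309/142=33/71
M: M0=0, M1=33/71, M2=309/142, M3=-225/71, M4=0
seg 0: a=2, c=M0/2=0, d=(M1−M0)/(6·3)=11/426, b=Δ0−h0·(2M0+M1)/6=-175/142
seg 1: a=-1, c=M1/2=33/142, d=(M2−M1)/(6·2)=81/568, b=Δ1−h1·(2M1+M2)/6=-38/71
seg 2: a=0, c=M2/2=309/284, d=(M3−M2)/(6·2)=-253/568, b=Δ2−h2·(2M2+M3)/6=299/142
seg 3: a=5, c=M3/2=-225/142, d=(M4−M3)/(6·2)=75/284, b=Δ3−h3·(2M3+M4)/6=79/71
t_q=9/4 → seg 0, τ=9/4; S=2+-175/142·τ+0·τ²+11/426·τ³=-4351/9088

  seg 0: a=2 b=-175/142 c=0 d=11/426
  seg 1: a=-1 b=-38/71 c=33/142 d=81/568
  seg 2: a=0 b=299/142 c=309/284 d=-253/568
  seg 3: a=5 b=79/71 c=-225/142 d=75/284
S(9/4) = -4351/9088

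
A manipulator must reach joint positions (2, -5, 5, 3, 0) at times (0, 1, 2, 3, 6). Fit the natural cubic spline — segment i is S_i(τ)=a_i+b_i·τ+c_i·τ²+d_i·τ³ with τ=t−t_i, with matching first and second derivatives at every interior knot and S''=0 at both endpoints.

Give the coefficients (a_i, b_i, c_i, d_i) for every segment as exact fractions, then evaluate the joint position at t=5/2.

  seg 0: a=2 b=-359/29 c=0 d=156/29
  seg 1: a=-5 b=109/29 c=468/29 d=-287/29
  seg 2: a=5 b=184/29 c=-393/29 d=151/29
  seg 3: a=3 b=-149/29 c=60/29 d=-20/87
S(5/2) = 1261/232

Δ: Δ0=-7, Δ1=10, Δ2=-2, Δ3=-1
row 1: diag=4, rhs=102; c'=1/4, d'=51/2
row 2: denom=4−1·1/4=15/4; d'=(-72−1·51/2)/(15/4)=-26
row 3: denom=8−1·4/15=116/15; d'=(6−1·-26)/(116/15)=120/29
back: M3=120/29
back: M2=-26−4/15·120/29=-786/29
back: M1=51/2−1/4·-786/29=936/29
M: M0=0, M1=936/29, M2=-786/29, M3=120/29, M4=0
seg 0: a=2, c=M0/2=0, d=(M1−M0)/(6·1)=156/29, b=Δ0−h0·(2M0+M1)/6=-359/29
seg 1: a=-5, c=M1/2=468/29, d=(M2−M1)/(6·1)=-287/29, b=Δ1−h1·(2M1+M2)/6=109/29
seg 2: a=5, c=M2/2=-393/29, d=(M3−M2)/(6·1)=151/29, b=Δ2−h2·(2M2+M3)/6=184/29
seg 3: a=3, c=M3/2=60/29, d=(M4−M3)/(6·3)=-20/87, b=Δ3−h3·(2M3+M4)/6=-149/29
t_q=5/2 → seg 2, τ=1/2; S=5+184/29·τ+-393/29·τ²+151/29·τ³=1261/232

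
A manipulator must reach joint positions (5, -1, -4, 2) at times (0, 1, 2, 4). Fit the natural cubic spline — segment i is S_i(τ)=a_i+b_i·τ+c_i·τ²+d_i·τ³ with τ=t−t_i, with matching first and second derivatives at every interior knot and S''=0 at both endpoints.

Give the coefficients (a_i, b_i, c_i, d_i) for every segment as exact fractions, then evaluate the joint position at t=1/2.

Δ: Δ0=-6, Δ1=-3, Δ2=3
row 1: diag=4, rhs=18; c'=1/4, d'=9/2
row 2: denom=6−1·1/4=23/4; d'=(36−1·9/2)/(23/4)=126/23
back: M2=126/23
back: M1=9/2−1/4·126/23=72/23
M: M0=0, M1=72/23, M2=126/23, M3=0
seg 0: a=5, c=M0/2=0, d=(M1−M0)/(6·1)=12/23, b=Δ0−h0·(2M0+M1)/6=-150/23
seg 1: a=-1, c=M1/2=36/23, d=(M2−M1)/(6·1)=9/23, b=Δ1−h1·(2M1+M2)/6=-114/23
seg 2: a=-4, c=M2/2=63/23, d=(M3−M2)/(6·2)=-21/46, b=Δ2−h2·(2M2+M3)/6=-15/23
t_q=1/2 → seg 0, τ=1/2; S=5+-150/23·τ+0·τ²+12/23·τ³=83/46

  seg 0: a=5 b=-150/23 c=0 d=12/23
  seg 1: a=-1 b=-114/23 c=36/23 d=9/23
  seg 2: a=-4 b=-15/23 c=63/23 d=-21/46
S(1/2) = 83/46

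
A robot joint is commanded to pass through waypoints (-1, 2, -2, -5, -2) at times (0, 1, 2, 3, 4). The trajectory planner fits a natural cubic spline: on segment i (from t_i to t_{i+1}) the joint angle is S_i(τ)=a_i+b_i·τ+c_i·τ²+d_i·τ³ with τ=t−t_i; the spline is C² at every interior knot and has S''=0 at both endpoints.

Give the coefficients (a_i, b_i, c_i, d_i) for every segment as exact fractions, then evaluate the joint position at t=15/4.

  seg 0: a=-1 b=271/56 c=0 d=-103/56
  seg 1: a=2 b=-19/28 c=-309/56 d=123/56
  seg 2: a=-2 b=-41/8 c=15/14 d=59/56
  seg 3: a=-5 b=5/28 c=237/56 d=-79/56
S(15/4) = -11041/3584

Δ: Δ0=3, Δ1=-4, Δ2=-3, Δ3=3
row 1: diag=4, rhs=-42; c'=1/4, d'=-21/2
row 2: denom=4−1·1/4=15/4; d'=(6−1·-21/2)/(15/4)=22/5
row 3: denom=4−1·4/15=56/15; d'=(36−1·22/5)/(56/15)=237/28
back: M3=237/28
back: M2=22/5−4/15·237/28=15/7
back: M1=-21/2−1/4·15/7=-309/28
M: M0=0, M1=-309/28, M2=15/7, M3=237/28, M4=0
seg 0: a=-1, c=M0/2=0, d=(M1−M0)/(6·1)=-103/56, b=Δ0−h0·(2M0+M1)/6=271/56
seg 1: a=2, c=M1/2=-309/56, d=(M2−M1)/(6·1)=123/56, b=Δ1−h1·(2M1+M2)/6=-19/28
seg 2: a=-2, c=M2/2=15/14, d=(M3−M2)/(6·1)=59/56, b=Δ2−h2·(2M2+M3)/6=-41/8
seg 3: a=-5, c=M3/2=237/56, d=(M4−M3)/(6·1)=-79/56, b=Δ3−h3·(2M3+M4)/6=5/28
t_q=15/4 → seg 3, τ=3/4; S=-5+5/28·τ+237/56·τ²+-79/56·τ³=-11041/3584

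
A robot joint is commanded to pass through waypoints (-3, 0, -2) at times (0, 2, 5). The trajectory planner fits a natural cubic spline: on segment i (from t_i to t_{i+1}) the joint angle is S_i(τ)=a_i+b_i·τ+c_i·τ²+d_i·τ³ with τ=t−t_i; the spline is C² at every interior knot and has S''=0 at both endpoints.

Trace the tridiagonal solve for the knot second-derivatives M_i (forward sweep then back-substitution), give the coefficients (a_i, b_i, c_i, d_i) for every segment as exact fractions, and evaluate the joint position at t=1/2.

Δ: Δ0=3/2, Δ1=-2/3
row 1: diag=10, rhs=-13; c'=3/10, d'=-13/10
back: M1=-13/10
M: M0=0, M1=-13/10, M2=0
seg 0: a=-3, c=M0/2=0, d=(M1−M0)/(6·2)=-13/120, b=Δ0−h0·(2M0+M1)/6=29/15
seg 1: a=0, c=M1/2=-13/20, d=(M2−M1)/(6·3)=13/180, b=Δ1−h1·(2M1+M2)/6=19/30
t_q=1/2 → seg 0, τ=1/2; S=-3+29/15·τ+0·τ²+-13/120·τ³=-131/64

  seg 0: a=-3 b=29/15 c=0 d=-13/120
  seg 1: a=0 b=19/30 c=-13/20 d=13/180
S(1/2) = -131/64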